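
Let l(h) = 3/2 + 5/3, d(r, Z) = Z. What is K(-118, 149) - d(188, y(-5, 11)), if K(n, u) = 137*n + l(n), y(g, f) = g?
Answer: -96947/6 ≈ -16158.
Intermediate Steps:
l(h) = 19/6 (l(h) = 3*(½) + 5*(⅓) = 3/2 + 5/3 = 19/6)
K(n, u) = 19/6 + 137*n (K(n, u) = 137*n + 19/6 = 19/6 + 137*n)
K(-118, 149) - d(188, y(-5, 11)) = (19/6 + 137*(-118)) - 1*(-5) = (19/6 - 16166) + 5 = -96977/6 + 5 = -96947/6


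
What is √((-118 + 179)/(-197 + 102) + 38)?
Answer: 13*√1995/95 ≈ 6.1121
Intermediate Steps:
√((-118 + 179)/(-197 + 102) + 38) = √(61/(-95) + 38) = √(61*(-1/95) + 38) = √(-61/95 + 38) = √(3549/95) = 13*√1995/95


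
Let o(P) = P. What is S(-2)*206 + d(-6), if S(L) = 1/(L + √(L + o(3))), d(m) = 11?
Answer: -195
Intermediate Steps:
S(L) = 1/(L + √(3 + L)) (S(L) = 1/(L + √(L + 3)) = 1/(L + √(3 + L)))
S(-2)*206 + d(-6) = 206/(-2 + √(3 - 2)) + 11 = 206/(-2 + √1) + 11 = 206/(-2 + 1) + 11 = 206/(-1) + 11 = -1*206 + 11 = -206 + 11 = -195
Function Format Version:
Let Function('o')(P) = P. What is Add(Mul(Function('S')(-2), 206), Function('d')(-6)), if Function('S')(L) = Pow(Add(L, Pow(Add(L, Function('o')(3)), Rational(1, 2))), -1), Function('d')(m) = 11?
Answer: -195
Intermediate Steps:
Function('S')(L) = Pow(Add(L, Pow(Add(3, L), Rational(1, 2))), -1) (Function('S')(L) = Pow(Add(L, Pow(Add(L, 3), Rational(1, 2))), -1) = Pow(Add(L, Pow(Add(3, L), Rational(1, 2))), -1))
Add(Mul(Function('S')(-2), 206), Function('d')(-6)) = Add(Mul(Pow(Add(-2, Pow(Add(3, -2), Rational(1, 2))), -1), 206), 11) = Add(Mul(Pow(Add(-2, Pow(1, Rational(1, 2))), -1), 206), 11) = Add(Mul(Pow(Add(-2, 1), -1), 206), 11) = Add(Mul(Pow(-1, -1), 206), 11) = Add(Mul(-1, 206), 11) = Add(-206, 11) = -195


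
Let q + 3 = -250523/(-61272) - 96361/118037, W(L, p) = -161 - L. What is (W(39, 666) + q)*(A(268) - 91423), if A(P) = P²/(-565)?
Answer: 74718098128027838227/4086285131160 ≈ 1.8285e+7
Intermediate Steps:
A(P) = -P²/565 (A(P) = P²*(-1/565) = -P²/565)
q = 1969662967/7232363064 (q = -3 + (-250523/(-61272) - 96361/118037) = -3 + (-250523*(-1/61272) - 96361*1/118037) = -3 + (250523/61272 - 96361/118037) = -3 + 23666752159/7232363064 = 1969662967/7232363064 ≈ 0.27234)
(W(39, 666) + q)*(A(268) - 91423) = ((-161 - 1*39) + 1969662967/7232363064)*(-1/565*268² - 91423) = ((-161 - 39) + 1969662967/7232363064)*(-1/565*71824 - 91423) = (-200 + 1969662967/7232363064)*(-71824/565 - 91423) = -1444502949833/7232363064*(-51725819/565) = 74718098128027838227/4086285131160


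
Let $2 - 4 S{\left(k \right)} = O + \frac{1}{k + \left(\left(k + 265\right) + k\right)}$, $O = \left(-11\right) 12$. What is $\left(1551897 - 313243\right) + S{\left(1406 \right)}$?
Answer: $\frac{22212144249}{17932} \approx 1.2387 \cdot 10^{6}$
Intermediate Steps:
$O = -132$
$S{\left(k \right)} = \frac{67}{2} - \frac{1}{4 \left(265 + 3 k\right)}$ ($S{\left(k \right)} = \frac{1}{2} - \frac{-132 + \frac{1}{k + \left(\left(k + 265\right) + k\right)}}{4} = \frac{1}{2} - \frac{-132 + \frac{1}{k + \left(\left(265 + k\right) + k\right)}}{4} = \frac{1}{2} - \frac{-132 + \frac{1}{k + \left(265 + 2 k\right)}}{4} = \frac{1}{2} - \frac{-132 + \frac{1}{265 + 3 k}}{4} = \frac{1}{2} + \left(33 - \frac{1}{4 \left(265 + 3 k\right)}\right) = \frac{67}{2} - \frac{1}{4 \left(265 + 3 k\right)}$)
$\left(1551897 - 313243\right) + S{\left(1406 \right)} = \left(1551897 - 313243\right) + \frac{35509 + 402 \cdot 1406}{4 \left(265 + 3 \cdot 1406\right)} = 1238654 + \frac{35509 + 565212}{4 \left(265 + 4218\right)} = 1238654 + \frac{1}{4} \cdot \frac{1}{4483} \cdot 600721 = 1238654 + \frac{600721}{17932} = \frac{22212144249}{17932}$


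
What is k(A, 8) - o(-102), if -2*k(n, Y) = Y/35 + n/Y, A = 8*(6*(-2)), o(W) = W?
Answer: 3776/35 ≈ 107.89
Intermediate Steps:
A = -96 (A = 8*(-12) = -96)
k(n, Y) = -Y/70 - n/(2*Y) (k(n, Y) = -(Y/35 + n/Y)/2 = -Y/70 - n/(2*Y))
k(A, 8) - o(-102) = (-1/70*8 - 1/2*(-96)/8) - 1*(-102) = (-4/35 - 1/2*(-96)*1/8) + 102 = (-4/35 + 6) + 102 = 206/35 + 102 = 3776/35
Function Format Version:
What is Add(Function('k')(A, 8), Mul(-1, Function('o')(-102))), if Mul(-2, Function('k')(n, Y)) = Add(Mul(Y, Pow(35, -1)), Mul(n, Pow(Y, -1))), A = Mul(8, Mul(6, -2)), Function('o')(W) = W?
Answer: Rational(3776, 35) ≈ 107.89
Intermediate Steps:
A = -96 (A = Mul(8, -12) = -96)
Function('k')(n, Y) = Add(Mul(Rational(-1, 70), Y), Mul(Rational(-1, 2), n, Pow(Y, -1))) (Function('k')(n, Y) = Mul(Rational(-1, 2), Add(Mul(Y, Pow(35, -1)), Mul(n, Pow(Y, -1)))) = Mul(Rational(-1, 2), Add(Mul(Y, Rational(1, 35)), Mul(n, Pow(Y, -1)))) = Mul(Rational(-1, 2), Add(Mul(Rational(1, 35), Y), Mul(n, Pow(Y, -1)))) = Add(Mul(Rational(-1, 70), Y), Mul(Rational(-1, 2), n, Pow(Y, -1))))
Add(Function('k')(A, 8), Mul(-1, Function('o')(-102))) = Add(Add(Mul(Rational(-1, 70), 8), Mul(Rational(-1, 2), -96, Pow(8, -1))), Mul(-1, -102)) = Add(Add(Rational(-4, 35), Mul(Rational(-1, 2), -96, Rational(1, 8))), 102) = Add(Add(Rational(-4, 35), 6), 102) = Add(Rational(206, 35), 102) = Rational(3776, 35)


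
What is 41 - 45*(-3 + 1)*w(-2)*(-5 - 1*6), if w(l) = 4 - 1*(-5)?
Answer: -8869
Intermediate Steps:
w(l) = 9 (w(l) = 4 + 5 = 9)
41 - 45*(-3 + 1)*w(-2)*(-5 - 1*6) = 41 - 45*(-3 + 1)*9*(-5 - 1*6) = 41 - 45*(-2*9)*(-5 - 6) = 41 - (-810)*(-11) = 41 - 45*198 = 41 - 8910 = -8869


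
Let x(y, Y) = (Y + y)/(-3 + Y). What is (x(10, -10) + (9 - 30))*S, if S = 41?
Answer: -861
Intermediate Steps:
x(y, Y) = (Y + y)/(-3 + Y)
(x(10, -10) + (9 - 30))*S = ((-10 + 10)/(-3 - 10) + (9 - 30))*41 = (0/(-13) - 21)*41 = (-1/13*0 - 21)*41 = (0 - 21)*41 = -21*41 = -861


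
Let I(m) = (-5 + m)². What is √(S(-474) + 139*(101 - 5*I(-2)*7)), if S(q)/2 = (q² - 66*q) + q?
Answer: √286626 ≈ 535.38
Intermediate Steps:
S(q) = -130*q + 2*q² (S(q) = 2*((q² - 66*q) + q) = 2*(q² - 65*q) = -130*q + 2*q²)
√(S(-474) + 139*(101 - 5*I(-2)*7)) = √(2*(-474)*(-65 - 474) + 139*(101 - 5*(-5 - 2)²*7)) = √(2*(-474)*(-539) + 139*(101 - 5*(-7)²*7)) = √(510972 + 139*(101 - 5*49*7)) = √(510972 + 139*(101 - 245*7)) = √(510972 + 139*(101 - 1715)) = √(510972 + 139*(-1614)) = √(510972 - 224346) = √286626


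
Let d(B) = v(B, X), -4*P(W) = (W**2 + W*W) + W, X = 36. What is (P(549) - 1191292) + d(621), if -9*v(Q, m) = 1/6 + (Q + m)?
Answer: -144957899/108 ≈ -1.3422e+6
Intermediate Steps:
v(Q, m) = -1/54 - Q/9 - m/9 (v(Q, m) = -(1/6 + (Q + m))/9 = -(1/6 + Q + m)/9 = -1/54 - Q/9 - m/9)
P(W) = -W**2/2 - W/4 (P(W) = -((W**2 + W*W) + W)/4 = -((W**2 + W**2) + W)/4 = -(2*W**2 + W)/4 = -(W + 2*W**2)/4 = -W**2/2 - W/4)
d(B) = -217/54 - B/9 (d(B) = -1/54 - B/9 - 1/9*36 = -1/54 - B/9 - 4 = -217/54 - B/9)
(P(549) - 1191292) + d(621) = (-1/4*549*(1 + 2*549) - 1191292) + (-217/54 - 1/9*621) = (-1/4*549*(1 + 1098) - 1191292) + (-217/54 - 69) = (-1/4*549*1099 - 1191292) - 3943/54 = (-603351/4 - 1191292) - 3943/54 = -5368519/4 - 3943/54 = -144957899/108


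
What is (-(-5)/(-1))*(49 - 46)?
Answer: -15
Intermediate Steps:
(-(-5)/(-1))*(49 - 46) = -(-5)*(-1)*3 = -1*5*3 = -5*3 = -15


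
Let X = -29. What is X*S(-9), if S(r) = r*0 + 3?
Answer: -87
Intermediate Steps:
S(r) = 3 (S(r) = 0 + 3 = 3)
X*S(-9) = -29*3 = -87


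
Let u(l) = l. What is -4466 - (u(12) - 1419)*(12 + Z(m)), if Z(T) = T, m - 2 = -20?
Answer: -12908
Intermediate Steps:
m = -18 (m = 2 - 20 = -18)
-4466 - (u(12) - 1419)*(12 + Z(m)) = -4466 - (12 - 1419)*(12 - 18) = -4466 - (-1407)*(-6) = -4466 - 1*8442 = -4466 - 8442 = -12908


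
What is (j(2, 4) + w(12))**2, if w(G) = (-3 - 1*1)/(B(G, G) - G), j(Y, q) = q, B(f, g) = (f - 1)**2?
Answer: 186624/11881 ≈ 15.708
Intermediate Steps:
B(f, g) = (-1 + f)**2
w(G) = -4/((-1 + G)**2 - G) (w(G) = (-3 - 1*1)/((-1 + G)**2 - G) = (-3 - 1)/((-1 + G)**2 - G) = -4/((-1 + G)**2 - G))
(j(2, 4) + w(12))**2 = (4 + 4/(12 - (-1 + 12)**2))**2 = (4 + 4/(12 - 1*11**2))**2 = (4 + 4/(12 - 1*121))**2 = (4 + 4/(12 - 121))**2 = (4 + 4/(-109))**2 = (4 + 4*(-1/109))**2 = (4 - 4/109)**2 = (432/109)**2 = 186624/11881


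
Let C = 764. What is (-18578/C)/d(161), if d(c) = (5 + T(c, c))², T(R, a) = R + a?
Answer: -9289/40846878 ≈ -0.00022741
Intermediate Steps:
d(c) = (5 + 2*c)² (d(c) = (5 + (c + c))² = (5 + 2*c)²)
(-18578/C)/d(161) = (-18578/764)/((5 + 2*161)²) = (-18578*1/764)/((5 + 322)²) = -9289/(382*(327²)) = -9289/382/106929 = -9289/382*1/106929 = -9289/40846878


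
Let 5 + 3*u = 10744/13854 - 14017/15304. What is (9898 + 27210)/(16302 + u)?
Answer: 11801547189792/5184019639337 ≈ 2.2765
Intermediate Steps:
u = -544936711/318032424 (u = -5/3 + (10744/13854 - 14017/15304)/3 = -5/3 + (10744*(1/13854) - 14017*1/15304)/3 = -5/3 + (5372/6927 - 14017/15304)/3 = -5/3 + (1/3)*(-14882671/106010808) = -5/3 - 14882671/318032424 = -544936711/318032424 ≈ -1.7135)
(9898 + 27210)/(16302 + u) = (9898 + 27210)/(16302 - 544936711/318032424) = 37108/(5184019639337/318032424) = 37108*(318032424/5184019639337) = 11801547189792/5184019639337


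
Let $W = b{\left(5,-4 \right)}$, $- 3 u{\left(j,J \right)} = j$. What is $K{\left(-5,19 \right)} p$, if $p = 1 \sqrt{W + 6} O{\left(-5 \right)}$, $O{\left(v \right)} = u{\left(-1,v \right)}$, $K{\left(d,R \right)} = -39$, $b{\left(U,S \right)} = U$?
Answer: $- 13 \sqrt{11} \approx -43.116$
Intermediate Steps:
$u{\left(j,J \right)} = - \frac{j}{3}$
$W = 5$
$O{\left(v \right)} = \frac{1}{3}$ ($O{\left(v \right)} = \left(- \frac{1}{3}\right) \left(-1\right) = \frac{1}{3}$)
$p = \frac{\sqrt{11}}{3}$ ($p = 1 \sqrt{5 + 6} \cdot \frac{1}{3} = 1 \sqrt{11} \cdot \frac{1}{3} = \sqrt{11} \cdot \frac{1}{3} = \frac{\sqrt{11}}{3} \approx 1.1055$)
$K{\left(-5,19 \right)} p = - 39 \frac{\sqrt{11}}{3} = - 13 \sqrt{11}$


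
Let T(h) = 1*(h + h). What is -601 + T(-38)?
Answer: -677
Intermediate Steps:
T(h) = 2*h (T(h) = 1*(2*h) = 2*h)
-601 + T(-38) = -601 + 2*(-38) = -601 - 76 = -677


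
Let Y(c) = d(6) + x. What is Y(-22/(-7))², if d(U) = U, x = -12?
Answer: 36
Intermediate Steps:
Y(c) = -6 (Y(c) = 6 - 12 = -6)
Y(-22/(-7))² = (-6)² = 36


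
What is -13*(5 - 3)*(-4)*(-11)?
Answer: -1144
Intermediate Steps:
-13*(5 - 3)*(-4)*(-11) = -26*(-4)*(-11) = -13*(-8)*(-11) = 104*(-11) = -1144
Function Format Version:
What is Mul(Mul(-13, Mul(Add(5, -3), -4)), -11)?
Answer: -1144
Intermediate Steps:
Mul(Mul(-13, Mul(Add(5, -3), -4)), -11) = Mul(Mul(-13, Mul(2, -4)), -11) = Mul(Mul(-13, -8), -11) = Mul(104, -11) = -1144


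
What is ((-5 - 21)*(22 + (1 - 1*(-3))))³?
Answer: -308915776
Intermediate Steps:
((-5 - 21)*(22 + (1 - 1*(-3))))³ = (-26*(22 + (1 + 3)))³ = (-26*(22 + 4))³ = (-26*26)³ = (-676)³ = -308915776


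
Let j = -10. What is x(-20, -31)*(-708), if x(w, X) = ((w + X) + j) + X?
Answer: 65136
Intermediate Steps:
x(w, X) = -10 + w + 2*X (x(w, X) = ((w + X) - 10) + X = ((X + w) - 10) + X = (-10 + X + w) + X = -10 + w + 2*X)
x(-20, -31)*(-708) = (-10 - 20 + 2*(-31))*(-708) = (-10 - 20 - 62)*(-708) = -92*(-708) = 65136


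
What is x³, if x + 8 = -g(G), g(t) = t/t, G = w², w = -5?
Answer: -729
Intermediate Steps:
G = 25 (G = (-5)² = 25)
g(t) = 1
x = -9 (x = -8 - 1*1 = -8 - 1 = -9)
x³ = (-9)³ = -729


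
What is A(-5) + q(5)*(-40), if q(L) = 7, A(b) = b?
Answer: -285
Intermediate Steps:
A(-5) + q(5)*(-40) = -5 + 7*(-40) = -5 - 280 = -285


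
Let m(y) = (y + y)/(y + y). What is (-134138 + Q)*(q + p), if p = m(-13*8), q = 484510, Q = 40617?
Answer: -45311953231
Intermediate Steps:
m(y) = 1 (m(y) = (2*y)/((2*y)) = (2*y)*(1/(2*y)) = 1)
p = 1
(-134138 + Q)*(q + p) = (-134138 + 40617)*(484510 + 1) = -93521*484511 = -45311953231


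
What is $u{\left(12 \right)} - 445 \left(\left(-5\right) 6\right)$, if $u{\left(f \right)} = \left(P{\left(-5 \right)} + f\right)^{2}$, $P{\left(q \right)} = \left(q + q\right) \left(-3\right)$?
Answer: $15114$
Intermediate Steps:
$P{\left(q \right)} = - 6 q$ ($P{\left(q \right)} = 2 q \left(-3\right) = - 6 q$)
$u{\left(f \right)} = \left(30 + f\right)^{2}$ ($u{\left(f \right)} = \left(\left(-6\right) \left(-5\right) + f\right)^{2} = \left(30 + f\right)^{2}$)
$u{\left(12 \right)} - 445 \left(\left(-5\right) 6\right) = \left(30 + 12\right)^{2} - 445 \left(\left(-5\right) 6\right) = 42^{2} - -13350 = 1764 + 13350 = 15114$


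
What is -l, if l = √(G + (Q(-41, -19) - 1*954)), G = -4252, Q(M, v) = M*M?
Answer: -5*I*√141 ≈ -59.372*I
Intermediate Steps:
Q(M, v) = M²
l = 5*I*√141 (l = √(-4252 + ((-41)² - 1*954)) = √(-4252 + (1681 - 954)) = √(-4252 + 727) = √(-3525) = 5*I*√141 ≈ 59.372*I)
-l = -5*I*√141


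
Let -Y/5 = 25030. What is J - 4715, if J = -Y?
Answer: 120435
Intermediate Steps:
Y = -125150 (Y = -5*25030 = -125150)
J = 125150 (J = -1*(-125150) = 125150)
J - 4715 = 125150 - 4715 = 120435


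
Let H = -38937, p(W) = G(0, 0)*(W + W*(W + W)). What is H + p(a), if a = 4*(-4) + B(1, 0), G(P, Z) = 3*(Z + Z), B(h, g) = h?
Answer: -38937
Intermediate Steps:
G(P, Z) = 6*Z (G(P, Z) = 3*(2*Z) = 6*Z)
a = -15 (a = 4*(-4) + 1 = -16 + 1 = -15)
p(W) = 0 (p(W) = (6*0)*(W + W*(W + W)) = 0*(W + W*(2*W)) = 0*(W + 2*W**2) = 0)
H + p(a) = -38937 + 0 = -38937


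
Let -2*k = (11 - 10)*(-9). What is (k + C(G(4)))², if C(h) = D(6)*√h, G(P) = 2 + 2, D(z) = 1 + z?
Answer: 1369/4 ≈ 342.25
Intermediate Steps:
G(P) = 4
C(h) = 7*√h (C(h) = (1 + 6)*√h = 7*√h)
k = 9/2 (k = -(11 - 10)*(-9)/2 = -(-9)/2 = -½*(-9) = 9/2 ≈ 4.5000)
(k + C(G(4)))² = (9/2 + 7*√4)² = (9/2 + 7*2)² = (9/2 + 14)² = (37/2)² = 1369/4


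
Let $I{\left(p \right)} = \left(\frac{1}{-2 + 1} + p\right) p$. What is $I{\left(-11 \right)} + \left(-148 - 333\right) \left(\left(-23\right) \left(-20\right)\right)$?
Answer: $-221128$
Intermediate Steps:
$I{\left(p \right)} = p \left(-1 + p\right)$ ($I{\left(p \right)} = \left(\frac{1}{-1} + p\right) p = \left(-1 + p\right) p = p \left(-1 + p\right)$)
$I{\left(-11 \right)} + \left(-148 - 333\right) \left(\left(-23\right) \left(-20\right)\right) = - 11 \left(-1 - 11\right) + \left(-148 - 333\right) \left(\left(-23\right) \left(-20\right)\right) = \left(-11\right) \left(-12\right) + \left(-148 - 333\right) 460 = 132 - 221260 = -221128$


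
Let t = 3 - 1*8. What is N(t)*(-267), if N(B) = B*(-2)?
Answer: -2670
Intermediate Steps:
t = -5 (t = 3 - 8 = -5)
N(B) = -2*B
N(t)*(-267) = -2*(-5)*(-267) = 10*(-267) = -2670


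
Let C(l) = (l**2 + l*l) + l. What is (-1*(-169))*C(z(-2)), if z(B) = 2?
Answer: 1690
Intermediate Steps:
C(l) = l + 2*l**2 (C(l) = (l**2 + l**2) + l = 2*l**2 + l = l + 2*l**2)
(-1*(-169))*C(z(-2)) = (-1*(-169))*(2*(1 + 2*2)) = 169*(2*(1 + 4)) = 169*(2*5) = 169*10 = 1690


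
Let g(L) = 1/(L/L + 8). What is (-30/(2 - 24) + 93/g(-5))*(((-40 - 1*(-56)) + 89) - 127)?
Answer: -18444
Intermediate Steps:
g(L) = ⅑ (g(L) = 1/(1 + 8) = 1/9 = ⅑)
(-30/(2 - 24) + 93/g(-5))*(((-40 - 1*(-56)) + 89) - 127) = (-30/(2 - 24) + 93/(⅑))*(((-40 - 1*(-56)) + 89) - 127) = (-30/(-22) + 93*9)*(((-40 + 56) + 89) - 127) = (-30*(-1/22) + 837)*((16 + 89) - 127) = (15/11 + 837)*(105 - 127) = (9222/11)*(-22) = -18444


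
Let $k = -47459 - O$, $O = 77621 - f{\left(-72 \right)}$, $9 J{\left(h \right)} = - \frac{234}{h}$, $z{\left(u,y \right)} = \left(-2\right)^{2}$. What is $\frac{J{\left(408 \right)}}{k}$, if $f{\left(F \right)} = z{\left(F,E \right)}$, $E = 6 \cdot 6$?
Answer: $\frac{13}{25515504} \approx 5.0949 \cdot 10^{-7}$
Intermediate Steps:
$E = 36$
$z{\left(u,y \right)} = 4$
$f{\left(F \right)} = 4$
$J{\left(h \right)} = - \frac{26}{h}$ ($J{\left(h \right)} = \frac{\left(-234\right) \frac{1}{h}}{9} = - \frac{26}{h}$)
$O = 77617$ ($O = 77621 - 4 = 77617$)
$k = -125076$ ($k = -47459 - 77617 = -125076$)
$\frac{J{\left(408 \right)}}{k} = \frac{\left(-26\right) \frac{1}{408}}{-125076} = \left(-26\right) \frac{1}{408} \left(- \frac{1}{125076}\right) = \left(- \frac{13}{204}\right) \left(- \frac{1}{125076}\right) = \frac{13}{25515504}$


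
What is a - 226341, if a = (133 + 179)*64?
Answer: -206373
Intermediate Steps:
a = 19968 (a = 312*64 = 19968)
a - 226341 = 19968 - 226341 = -206373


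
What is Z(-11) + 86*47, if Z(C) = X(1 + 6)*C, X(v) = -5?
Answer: 4097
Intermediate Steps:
Z(C) = -5*C
Z(-11) + 86*47 = -5*(-11) + 86*47 = 55 + 4042 = 4097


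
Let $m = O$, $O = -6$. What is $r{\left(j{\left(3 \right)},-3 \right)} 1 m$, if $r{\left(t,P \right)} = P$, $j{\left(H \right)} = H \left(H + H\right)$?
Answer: $18$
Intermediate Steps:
$j{\left(H \right)} = 2 H^{2}$ ($j{\left(H \right)} = H 2 H = 2 H^{2}$)
$m = -6$
$r{\left(j{\left(3 \right)},-3 \right)} 1 m = \left(-3\right) 1 \left(-6\right) = \left(-3\right) \left(-6\right) = 18$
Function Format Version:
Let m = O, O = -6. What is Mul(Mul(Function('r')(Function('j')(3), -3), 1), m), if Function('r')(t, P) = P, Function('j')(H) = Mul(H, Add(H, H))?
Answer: 18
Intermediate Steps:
Function('j')(H) = Mul(2, Pow(H, 2)) (Function('j')(H) = Mul(H, Mul(2, H)) = Mul(2, Pow(H, 2)))
m = -6
Mul(Mul(Function('r')(Function('j')(3), -3), 1), m) = Mul(Mul(-3, 1), -6) = Mul(-3, -6) = 18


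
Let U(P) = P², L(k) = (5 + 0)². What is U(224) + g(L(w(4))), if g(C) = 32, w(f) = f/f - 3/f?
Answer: 50208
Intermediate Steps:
w(f) = 1 - 3/f
L(k) = 25 (L(k) = 5² = 25)
U(224) + g(L(w(4))) = 224² + 32 = 50176 + 32 = 50208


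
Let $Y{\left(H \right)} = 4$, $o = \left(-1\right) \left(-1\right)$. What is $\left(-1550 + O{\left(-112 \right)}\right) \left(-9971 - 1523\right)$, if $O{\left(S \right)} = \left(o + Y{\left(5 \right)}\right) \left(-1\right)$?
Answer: $17873170$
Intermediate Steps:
$o = 1$
$O{\left(S \right)} = -5$ ($O{\left(S \right)} = \left(1 + 4\right) \left(-1\right) = 5 \left(-1\right) = -5$)
$\left(-1550 + O{\left(-112 \right)}\right) \left(-9971 - 1523\right) = \left(-1550 - 5\right) \left(-9971 - 1523\right) = \left(-1555\right) \left(-11494\right) = 17873170$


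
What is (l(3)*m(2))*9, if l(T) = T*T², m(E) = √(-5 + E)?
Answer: 243*I*√3 ≈ 420.89*I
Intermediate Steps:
l(T) = T³
(l(3)*m(2))*9 = (3³*√(-5 + 2))*9 = (27*√(-3))*9 = (27*(I*√3))*9 = (27*I*√3)*9 = 243*I*√3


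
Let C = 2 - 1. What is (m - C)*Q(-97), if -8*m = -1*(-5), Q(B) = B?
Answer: 1261/8 ≈ 157.63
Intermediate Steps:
C = 1
m = -5/8 (m = -(-1)*(-5)/8 = -⅛*5 = -5/8 ≈ -0.62500)
(m - C)*Q(-97) = (-5/8 - 1*1)*(-97) = (-5/8 - 1)*(-97) = -13/8*(-97) = 1261/8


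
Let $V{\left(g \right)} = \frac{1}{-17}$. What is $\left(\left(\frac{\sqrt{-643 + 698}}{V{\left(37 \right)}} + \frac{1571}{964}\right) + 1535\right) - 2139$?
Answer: $- \frac{580685}{964} - 17 \sqrt{55} \approx -728.45$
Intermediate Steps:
$V{\left(g \right)} = - \frac{1}{17}$
$\left(\left(\frac{\sqrt{-643 + 698}}{V{\left(37 \right)}} + \frac{1571}{964}\right) + 1535\right) - 2139 = \left(\left(\frac{\sqrt{-643 + 698}}{- \frac{1}{17}} + \frac{1571}{964}\right) + 1535\right) - 2139 = \left(\left(\sqrt{55} \left(-17\right) + 1571 \cdot \frac{1}{964}\right) + 1535\right) - 2139 = \left(\left(- 17 \sqrt{55} + \frac{1571}{964}\right) + 1535\right) - 2139 = \left(\left(\frac{1571}{964} - 17 \sqrt{55}\right) + 1535\right) - 2139 = \left(\frac{1481311}{964} - 17 \sqrt{55}\right) - 2139 = - \frac{580685}{964} - 17 \sqrt{55}$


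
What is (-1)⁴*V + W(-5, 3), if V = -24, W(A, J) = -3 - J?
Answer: -30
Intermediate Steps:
(-1)⁴*V + W(-5, 3) = (-1)⁴*(-24) + (-3 - 1*3) = 1*(-24) + (-3 - 3) = -24 - 6 = -30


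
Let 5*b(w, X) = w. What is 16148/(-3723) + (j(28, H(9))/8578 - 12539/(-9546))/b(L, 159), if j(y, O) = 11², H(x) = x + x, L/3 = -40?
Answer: -669576414295/152430022062 ≈ -4.3927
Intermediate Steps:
L = -120 (L = 3*(-40) = -120)
b(w, X) = w/5
H(x) = 2*x
j(y, O) = 121
16148/(-3723) + (j(28, H(9))/8578 - 12539/(-9546))/b(L, 159) = 16148/(-3723) + (121/8578 - 12539/(-9546))/(((⅕)*(-120))) = 16148*(-1/3723) + (121*(1/8578) - 12539*(-1/9546))/(-24) = -16148/3723 + (121/8578 + 12539/9546)*(-1/24) = -16148/3723 + (27178652/20471397)*(-1/24) = -16148/3723 - 6794663/122828382 = -669576414295/152430022062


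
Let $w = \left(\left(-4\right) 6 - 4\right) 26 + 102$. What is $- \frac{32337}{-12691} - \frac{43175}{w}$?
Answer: $\frac{568176887}{7944566} \approx 71.518$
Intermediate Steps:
$w = -626$ ($w = \left(-24 - 4\right) 26 + 102 = \left(-28\right) 26 + 102 = -728 + 102 = -626$)
$- \frac{32337}{-12691} - \frac{43175}{w} = - \frac{32337}{-12691} - \frac{43175}{-626} = \left(-32337\right) \left(- \frac{1}{12691}\right) - - \frac{43175}{626} = \frac{32337}{12691} + \frac{43175}{626} = \frac{568176887}{7944566}$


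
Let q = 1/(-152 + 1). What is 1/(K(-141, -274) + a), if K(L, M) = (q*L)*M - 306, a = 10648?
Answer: 151/1523008 ≈ 9.9146e-5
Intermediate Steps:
q = -1/151 (q = 1/(-151) = -1/151 ≈ -0.0066225)
K(L, M) = -306 - L*M/151 (K(L, M) = (-L/151)*M - 306 = -L*M/151 - 306 = -306 - L*M/151)
1/(K(-141, -274) + a) = 1/((-306 - 1/151*(-141)*(-274)) + 10648) = 1/((-306 - 38634/151) + 10648) = 1/(-84840/151 + 10648) = 1/(1523008/151) = 151/1523008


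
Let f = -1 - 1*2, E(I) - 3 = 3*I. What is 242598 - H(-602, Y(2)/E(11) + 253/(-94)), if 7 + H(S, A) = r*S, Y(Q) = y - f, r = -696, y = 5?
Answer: -176387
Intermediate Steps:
E(I) = 3 + 3*I
f = -3 (f = -1 - 2 = -3)
Y(Q) = 8 (Y(Q) = 5 - 1*(-3) = 5 + 3 = 8)
H(S, A) = -7 - 696*S
242598 - H(-602, Y(2)/E(11) + 253/(-94)) = 242598 - (-7 - 696*(-602)) = 242598 - (-7 + 418992) = 242598 - 1*418985 = 242598 - 418985 = -176387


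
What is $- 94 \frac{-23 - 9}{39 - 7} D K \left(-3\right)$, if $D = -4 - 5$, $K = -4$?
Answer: $-10152$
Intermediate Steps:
$D = -9$
$- 94 \frac{-23 - 9}{39 - 7} D K \left(-3\right) = - 94 \frac{-23 - 9}{39 - 7} \left(-9\right) \left(-4\right) \left(-3\right) = - 94 \left(- \frac{32}{32}\right) 36 \left(-3\right) = - 94 \left(\left(-32\right) \frac{1}{32}\right) \left(-108\right) = \left(-94\right) \left(-1\right) \left(-108\right) = 94 \left(-108\right) = -10152$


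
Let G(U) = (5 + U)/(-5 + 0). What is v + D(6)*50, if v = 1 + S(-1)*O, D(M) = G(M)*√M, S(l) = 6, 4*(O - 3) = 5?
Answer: 53/2 - 110*√6 ≈ -242.94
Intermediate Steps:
O = 17/4 (O = 3 + (¼)*5 = 3 + 5/4 = 17/4 ≈ 4.2500)
G(U) = -1 - U/5 (G(U) = (5 + U)/(-5) = (5 + U)*(-⅕) = -1 - U/5)
D(M) = √M*(-1 - M/5) (D(M) = (-1 - M/5)*√M = √M*(-1 - M/5))
v = 53/2 (v = 1 + 6*(17/4) = 1 + 51/2 = 53/2 ≈ 26.500)
v + D(6)*50 = 53/2 + (√6*(-5 - 1*6)/5)*50 = 53/2 + (√6*(-5 - 6)/5)*50 = 53/2 + ((⅕)*√6*(-11))*50 = 53/2 - 11*√6/5*50 = 53/2 - 110*√6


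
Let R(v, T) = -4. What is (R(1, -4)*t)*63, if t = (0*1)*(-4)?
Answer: 0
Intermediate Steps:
t = 0 (t = 0*(-4) = 0)
(R(1, -4)*t)*63 = -4*0*63 = 0*63 = 0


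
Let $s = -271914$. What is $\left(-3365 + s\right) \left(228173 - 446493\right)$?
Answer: $60098911280$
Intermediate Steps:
$\left(-3365 + s\right) \left(228173 - 446493\right) = \left(-3365 - 271914\right) \left(228173 - 446493\right) = \left(-275279\right) \left(-218320\right) = 60098911280$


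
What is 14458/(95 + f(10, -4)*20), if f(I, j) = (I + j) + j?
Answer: 14458/135 ≈ 107.10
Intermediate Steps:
f(I, j) = I + 2*j
14458/(95 + f(10, -4)*20) = 14458/(95 + (10 + 2*(-4))*20) = 14458/(95 + (10 - 8)*20) = 14458/(95 + 2*20) = 14458/(95 + 40) = 14458/135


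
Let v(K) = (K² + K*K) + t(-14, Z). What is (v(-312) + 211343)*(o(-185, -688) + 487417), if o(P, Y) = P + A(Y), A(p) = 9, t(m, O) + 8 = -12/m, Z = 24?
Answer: 1384820291247/7 ≈ 1.9783e+11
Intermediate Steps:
t(m, O) = -8 - 12/m
o(P, Y) = 9 + P (o(P, Y) = P + 9 = 9 + P)
v(K) = -50/7 + 2*K² (v(K) = (K² + K*K) + (-8 - 12/(-14)) = (K² + K²) + (-8 - 12*(-1/14)) = 2*K² + (-8 + 6/7) = 2*K² - 50/7 = -50/7 + 2*K²)
(v(-312) + 211343)*(o(-185, -688) + 487417) = ((-50/7 + 2*(-312)²) + 211343)*((9 - 185) + 487417) = ((-50/7 + 2*97344) + 211343)*(-176 + 487417) = ((-50/7 + 194688) + 211343)*487241 = (1362766/7 + 211343)*487241 = (2842167/7)*487241 = 1384820291247/7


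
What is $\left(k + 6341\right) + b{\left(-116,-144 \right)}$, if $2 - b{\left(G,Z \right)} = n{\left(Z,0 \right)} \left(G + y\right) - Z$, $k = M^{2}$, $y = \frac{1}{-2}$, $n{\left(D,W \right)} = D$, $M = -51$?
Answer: $-7976$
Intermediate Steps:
$y = - \frac{1}{2} \approx -0.5$
$k = 2601$ ($k = \left(-51\right)^{2} = 2601$)
$b{\left(G,Z \right)} = 2 + Z - Z \left(- \frac{1}{2} + G\right)$ ($b{\left(G,Z \right)} = 2 - \left(Z \left(G - \frac{1}{2}\right) - Z\right) = 2 - \left(Z \left(- \frac{1}{2} + G\right) - Z\right) = 2 - \left(- Z + Z \left(- \frac{1}{2} + G\right)\right) = 2 + Z - Z \left(- \frac{1}{2} + G\right)$)
$\left(k + 6341\right) + b{\left(-116,-144 \right)} = \left(2601 + 6341\right) + \left(2 + \frac{3}{2} \left(-144\right) - \left(-116\right) \left(-144\right)\right) = 8942 - 16918 = -7976$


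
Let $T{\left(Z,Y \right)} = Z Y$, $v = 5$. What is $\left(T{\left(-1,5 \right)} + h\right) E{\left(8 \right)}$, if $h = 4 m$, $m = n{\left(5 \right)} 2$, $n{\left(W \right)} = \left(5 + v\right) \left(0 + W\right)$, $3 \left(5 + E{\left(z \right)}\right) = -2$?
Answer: $- \frac{6715}{3} \approx -2238.3$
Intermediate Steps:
$T{\left(Z,Y \right)} = Y Z$
$E{\left(z \right)} = - \frac{17}{3}$ ($E{\left(z \right)} = -5 + \frac{1}{3} \left(-2\right) = -5 - \frac{2}{3} = - \frac{17}{3}$)
$n{\left(W \right)} = 10 W$ ($n{\left(W \right)} = \left(5 + 5\right) \left(0 + W\right) = 10 W$)
$m = 100$ ($m = 10 \cdot 5 \cdot 2 = 50 \cdot 2 = 100$)
$h = 400$ ($h = 4 \cdot 100 = 400$)
$\left(T{\left(-1,5 \right)} + h\right) E{\left(8 \right)} = \left(5 \left(-1\right) + 400\right) \left(- \frac{17}{3}\right) = \left(-5 + 400\right) \left(- \frac{17}{3}\right) = 395 \left(- \frac{17}{3}\right) = - \frac{6715}{3}$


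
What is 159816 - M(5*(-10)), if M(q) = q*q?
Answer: 157316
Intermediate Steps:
M(q) = q²
159816 - M(5*(-10)) = 159816 - (5*(-10))² = 159816 - 1*(-50)² = 159816 - 1*2500 = 159816 - 2500 = 157316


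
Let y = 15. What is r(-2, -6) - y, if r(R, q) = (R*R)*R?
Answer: -23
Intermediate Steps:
r(R, q) = R³ (r(R, q) = R²*R = R³)
r(-2, -6) - y = (-2)³ - 1*15 = -8 - 15 = -23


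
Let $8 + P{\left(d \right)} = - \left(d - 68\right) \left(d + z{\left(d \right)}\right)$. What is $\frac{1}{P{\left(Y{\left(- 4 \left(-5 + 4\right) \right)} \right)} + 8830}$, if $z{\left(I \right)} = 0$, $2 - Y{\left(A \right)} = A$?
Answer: $\frac{1}{8682} \approx 0.00011518$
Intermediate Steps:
$Y{\left(A \right)} = 2 - A$
$P{\left(d \right)} = -8 - d \left(-68 + d\right)$ ($P{\left(d \right)} = -8 - \left(d - 68\right) \left(d + 0\right) = -8 - \left(-68 + d\right) d = -8 - d \left(-68 + d\right)$)
$\frac{1}{P{\left(Y{\left(- 4 \left(-5 + 4\right) \right)} \right)} + 8830} = \frac{1}{\left(-8 - \left(2 - - 4 \left(-5 + 4\right)\right)^{2} + 68 \left(2 - - 4 \left(-5 + 4\right)\right)\right) + 8830} = \frac{1}{\left(-8 - \left(2 - \left(-4\right) \left(-1\right)\right)^{2} + 68 \left(2 - \left(-4\right) \left(-1\right)\right)\right) + 8830} = \frac{1}{\left(-8 - \left(2 - 4\right)^{2} + 68 \left(2 - 4\right)\right) + 8830} = \frac{1}{\left(-8 - \left(-2\right)^{2} + 68 \left(-2\right)\right) + 8830} = \frac{1}{\left(-8 - 4 - 136\right) + 8830} = \frac{1}{-148 + 8830} = \frac{1}{8682}$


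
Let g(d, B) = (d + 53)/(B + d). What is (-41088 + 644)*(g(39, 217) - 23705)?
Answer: 15339367767/16 ≈ 9.5871e+8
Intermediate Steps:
g(d, B) = (53 + d)/(B + d)
(-41088 + 644)*(g(39, 217) - 23705) = (-41088 + 644)*((53 + 39)/(217 + 39) - 23705) = -40444*(92/256 - 23705) = -40444*((1/256)*92 - 23705) = -40444*(23/64 - 23705) = -40444*(-1517097/64) = 15339367767/16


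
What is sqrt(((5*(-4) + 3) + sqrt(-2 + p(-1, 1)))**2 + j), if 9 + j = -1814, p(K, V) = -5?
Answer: sqrt(-1823 + (-17 + I*sqrt(7))**2) ≈ 1.1453 - 39.272*I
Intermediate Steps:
j = -1823 (j = -9 - 1814 = -1823)
sqrt(((5*(-4) + 3) + sqrt(-2 + p(-1, 1)))**2 + j) = sqrt(((5*(-4) + 3) + sqrt(-2 - 5))**2 - 1823) = sqrt(((-20 + 3) + sqrt(-7))**2 - 1823) = sqrt((-17 + I*sqrt(7))**2 - 1823) = sqrt(-1823 + (-17 + I*sqrt(7))**2)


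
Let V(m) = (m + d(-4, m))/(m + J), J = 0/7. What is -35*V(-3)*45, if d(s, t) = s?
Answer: -3675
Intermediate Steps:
J = 0 (J = 0*(⅐) = 0)
V(m) = (-4 + m)/m (V(m) = (m - 4)/(m + 0) = (-4 + m)/m)
-35*V(-3)*45 = -35*(-4 - 3)/(-3)*45 = -(-35)*(-7)/3*45 = -35*7/3*45 = -245/3*45 = -3675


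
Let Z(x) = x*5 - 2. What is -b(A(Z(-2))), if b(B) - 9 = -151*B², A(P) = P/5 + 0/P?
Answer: 21519/25 ≈ 860.76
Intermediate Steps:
Z(x) = -2 + 5*x (Z(x) = 5*x - 2 = -2 + 5*x)
A(P) = P/5 (A(P) = P*(⅕) + 0 = P/5 + 0 = P/5)
b(B) = 9 - 151*B²
-b(A(Z(-2))) = -(9 - 151*(-2 + 5*(-2))²/25) = -(9 - 151*(-2 - 10)²/25) = -(9 - 151*((⅕)*(-12))²) = -(9 - 151*(-12/5)²) = -(9 - 151*144/25) = -(9 - 21744/25) = -1*(-21519/25) = 21519/25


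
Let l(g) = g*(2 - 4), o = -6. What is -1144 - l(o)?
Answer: -1156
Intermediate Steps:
l(g) = -2*g (l(g) = g*(-2) = -2*g)
-1144 - l(o) = -1144 - (-2)*(-6) = -1144 - 1*12 = -1144 - 12 = -1156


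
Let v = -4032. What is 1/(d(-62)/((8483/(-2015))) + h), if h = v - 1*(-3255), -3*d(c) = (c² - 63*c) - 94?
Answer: -8483/1449011 ≈ -0.0058543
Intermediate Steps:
d(c) = 94/3 + 21*c - c²/3 (d(c) = -((c² - 63*c) - 94)/3 = -(-94 + c² - 63*c)/3 = 94/3 + 21*c - c²/3)
h = -777 (h = -4032 - 1*(-3255) = -4032 + 3255 = -777)
1/(d(-62)/((8483/(-2015))) + h) = 1/((94/3 + 21*(-62) - ⅓*(-62)²)/((8483/(-2015))) - 777) = 1/((94/3 - 1302 - ⅓*3844)/((8483*(-1/2015))) - 777) = 1/((94/3 - 1302 - 3844/3)/(-8483/2015) - 777) = 1/(-2552*(-2015/8483) - 777) = 1/(5142280/8483 - 777) = 1/(-1449011/8483) = -8483/1449011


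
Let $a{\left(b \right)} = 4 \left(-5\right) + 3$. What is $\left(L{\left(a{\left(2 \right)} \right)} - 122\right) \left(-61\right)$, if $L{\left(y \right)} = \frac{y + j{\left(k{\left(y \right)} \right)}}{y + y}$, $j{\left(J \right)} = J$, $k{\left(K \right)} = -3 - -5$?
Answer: $\frac{252113}{34} \approx 7415.1$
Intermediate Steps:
$k{\left(K \right)} = 2$ ($k{\left(K \right)} = -3 + 5 = 2$)
$a{\left(b \right)} = -17$ ($a{\left(b \right)} = -20 + 3 = -17$)
$L{\left(y \right)} = \frac{2 + y}{2 y}$ ($L{\left(y \right)} = \frac{y + 2}{y + y} = \frac{2 + y}{2 y}$)
$\left(L{\left(a{\left(2 \right)} \right)} - 122\right) \left(-61\right) = \left(\frac{2 - 17}{2 \left(-17\right)} - 122\right) \left(-61\right) = \left(\frac{1}{2} \left(- \frac{1}{17}\right) \left(-15\right) - 122\right) \left(-61\right) = \left(\frac{15}{34} - 122\right) \left(-61\right) = \left(- \frac{4133}{34}\right) \left(-61\right) = \frac{252113}{34}$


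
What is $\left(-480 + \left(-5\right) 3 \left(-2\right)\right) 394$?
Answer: $-177300$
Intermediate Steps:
$\left(-480 + \left(-5\right) 3 \left(-2\right)\right) 394 = \left(-480 - -30\right) 394 = \left(-480 + 30\right) 394 = \left(-450\right) 394 = -177300$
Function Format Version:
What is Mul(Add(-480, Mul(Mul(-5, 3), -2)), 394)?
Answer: -177300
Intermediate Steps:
Mul(Add(-480, Mul(Mul(-5, 3), -2)), 394) = Mul(Add(-480, Mul(-15, -2)), 394) = Mul(Add(-480, 30), 394) = Mul(-450, 394) = -177300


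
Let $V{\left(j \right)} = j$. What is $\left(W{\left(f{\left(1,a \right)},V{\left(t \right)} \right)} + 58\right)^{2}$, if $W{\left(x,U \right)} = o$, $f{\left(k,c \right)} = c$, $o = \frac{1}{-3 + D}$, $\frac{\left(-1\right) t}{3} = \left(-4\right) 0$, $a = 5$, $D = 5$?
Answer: $\frac{13689}{4} \approx 3422.3$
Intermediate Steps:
$t = 0$ ($t = - 3 \left(\left(-4\right) 0\right) = \left(-3\right) 0 = 0$)
$o = \frac{1}{2}$ ($o = \frac{1}{-3 + 5} = \frac{1}{2} \approx 0.5$)
$W{\left(x,U \right)} = \frac{1}{2}$
$\left(W{\left(f{\left(1,a \right)},V{\left(t \right)} \right)} + 58\right)^{2} = \left(\frac{1}{2} + 58\right)^{2} = \left(\frac{117}{2}\right)^{2} = \frac{13689}{4}$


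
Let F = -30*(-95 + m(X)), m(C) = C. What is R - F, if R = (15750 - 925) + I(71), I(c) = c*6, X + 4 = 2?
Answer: 12341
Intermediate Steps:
X = -2 (X = -4 + 2 = -2)
F = 2910 (F = -30*(-95 - 2) = -30*(-97) = 2910)
I(c) = 6*c
R = 15251 (R = (15750 - 925) + 6*71 = 14825 + 426 = 15251)
R - F = 15251 - 1*2910 = 15251 - 2910 = 12341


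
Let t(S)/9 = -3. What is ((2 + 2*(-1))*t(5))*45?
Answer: 0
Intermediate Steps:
t(S) = -27 (t(S) = 9*(-3) = -27)
((2 + 2*(-1))*t(5))*45 = ((2 + 2*(-1))*(-27))*45 = ((2 - 2)*(-27))*45 = (0*(-27))*45 = 0*45 = 0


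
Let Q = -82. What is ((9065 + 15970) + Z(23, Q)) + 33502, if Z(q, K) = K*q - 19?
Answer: 56632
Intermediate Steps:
Z(q, K) = -19 + K*q
((9065 + 15970) + Z(23, Q)) + 33502 = ((9065 + 15970) + (-19 - 82*23)) + 33502 = (25035 + (-19 - 1886)) + 33502 = (25035 - 1905) + 33502 = 23130 + 33502 = 56632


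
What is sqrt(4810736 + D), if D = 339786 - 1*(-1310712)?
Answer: sqrt(6461234) ≈ 2541.9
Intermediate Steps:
D = 1650498 (D = 339786 + 1310712 = 1650498)
sqrt(4810736 + D) = sqrt(4810736 + 1650498) = sqrt(6461234)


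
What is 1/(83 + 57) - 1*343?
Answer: -48019/140 ≈ -342.99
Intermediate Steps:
1/(83 + 57) - 1*343 = 1/140 - 343 = -48019/140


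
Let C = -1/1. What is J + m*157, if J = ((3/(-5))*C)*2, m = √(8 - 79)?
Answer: 6/5 + 157*I*√71 ≈ 1.2 + 1322.9*I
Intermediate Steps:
m = I*√71 (m = √(-71) = I*√71 ≈ 8.4261*I)
C = -1 (C = -1*1 = -1)
J = 6/5 (J = ((3/(-5))*(-1))*2 = ((3*(-⅕))*(-1))*2 = -⅗*(-1)*2 = (⅗)*2 = 6/5 ≈ 1.2000)
J + m*157 = 6/5 + (I*√71)*157 = 6/5 + 157*I*√71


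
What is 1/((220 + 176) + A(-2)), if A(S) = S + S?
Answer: 1/392 ≈ 0.0025510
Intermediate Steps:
A(S) = 2*S
1/((220 + 176) + A(-2)) = 1/((220 + 176) + 2*(-2)) = 1/(396 - 4) = 1/392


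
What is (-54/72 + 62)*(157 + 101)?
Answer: 31605/2 ≈ 15803.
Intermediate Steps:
(-54/72 + 62)*(157 + 101) = (-54*1/72 + 62)*258 = (-¾ + 62)*258 = (245/4)*258 = 31605/2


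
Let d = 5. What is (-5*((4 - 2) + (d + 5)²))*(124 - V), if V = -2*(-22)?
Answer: -40800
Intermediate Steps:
V = 44
(-5*((4 - 2) + (d + 5)²))*(124 - V) = (-5*((4 - 2) + (5 + 5)²))*(124 - 1*44) = (-5*(2 + 10²))*(124 - 44) = -5*(2 + 100)*80 = -5*102*80 = -510*80 = -40800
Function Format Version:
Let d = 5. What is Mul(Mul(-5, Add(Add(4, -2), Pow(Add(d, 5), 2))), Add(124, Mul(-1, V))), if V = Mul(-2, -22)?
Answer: -40800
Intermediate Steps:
V = 44
Mul(Mul(-5, Add(Add(4, -2), Pow(Add(d, 5), 2))), Add(124, Mul(-1, V))) = Mul(Mul(-5, Add(Add(4, -2), Pow(Add(5, 5), 2))), Add(124, Mul(-1, 44))) = Mul(Mul(-5, Add(2, Pow(10, 2))), Add(124, -44)) = Mul(Mul(-5, Add(2, 100)), 80) = Mul(Mul(-5, 102), 80) = Mul(-510, 80) = -40800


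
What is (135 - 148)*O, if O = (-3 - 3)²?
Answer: -468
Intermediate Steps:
O = 36 (O = (-6)² = 36)
(135 - 148)*O = (135 - 148)*36 = -13*36 = -468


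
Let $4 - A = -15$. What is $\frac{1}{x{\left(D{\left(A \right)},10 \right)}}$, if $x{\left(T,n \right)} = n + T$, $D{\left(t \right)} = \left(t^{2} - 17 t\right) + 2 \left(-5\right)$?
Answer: $\frac{1}{38} \approx 0.026316$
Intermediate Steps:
$A = 19$ ($A = 4 - -15 = 4 + 15 = 19$)
$D{\left(t \right)} = -10 + t^{2} - 17 t$ ($D{\left(t \right)} = \left(t^{2} - 17 t\right) - 10 = -10 + t^{2} - 17 t$)
$x{\left(T,n \right)} = T + n$
$\frac{1}{x{\left(D{\left(A \right)},10 \right)}} = \frac{1}{\left(-10 + 19^{2} - 323\right) + 10} = \frac{1}{\left(-10 + 361 - 323\right) + 10} = \frac{1}{28 + 10} = \frac{1}{38}$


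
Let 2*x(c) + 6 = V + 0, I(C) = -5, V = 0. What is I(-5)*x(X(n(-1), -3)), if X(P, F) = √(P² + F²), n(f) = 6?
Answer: 15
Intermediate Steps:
X(P, F) = √(F² + P²)
x(c) = -3 (x(c) = -3 + (0 + 0)/2 = -3 + (½)*0 = -3 + 0 = -3)
I(-5)*x(X(n(-1), -3)) = -5*(-3) = 15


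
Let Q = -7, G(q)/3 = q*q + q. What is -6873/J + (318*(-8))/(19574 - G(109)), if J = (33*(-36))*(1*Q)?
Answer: -7627817/11362428 ≈ -0.67132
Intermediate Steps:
G(q) = 3*q + 3*q² (G(q) = 3*(q*q + q) = 3*(q² + q) = 3*(q + q²) = 3*q + 3*q²)
J = 8316 (J = (33*(-36))*(1*(-7)) = -1188*(-7) = 8316)
-6873/J + (318*(-8))/(19574 - G(109)) = -6873/8316 + (318*(-8))/(19574 - 3*109*(1 + 109)) = -6873*1/8316 - 2544/(19574 - 3*109*110) = -2291/2772 - 2544/(19574 - 1*35970) = -2291/2772 - 2544/(19574 - 35970) = -2291/2772 - 2544/(-16396) = -2291/2772 - 2544*(-1/16396) = -2291/2772 + 636/4099 = -7627817/11362428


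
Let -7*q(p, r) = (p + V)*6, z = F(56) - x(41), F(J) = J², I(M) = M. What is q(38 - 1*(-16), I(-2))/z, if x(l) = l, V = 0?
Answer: -324/21665 ≈ -0.014955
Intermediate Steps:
z = 3095 (z = 56² - 1*41 = 3136 - 41 = 3095)
q(p, r) = -6*p/7 (q(p, r) = -(p + 0)*6/7 = -p*6/7 = -6*p/7)
q(38 - 1*(-16), I(-2))/z = -6*(38 - 1*(-16))/7/3095 = -6*(38 + 16)/7*(1/3095) = -6/7*54*(1/3095) = -324/7*1/3095 = -324/21665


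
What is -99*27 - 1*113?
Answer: -2786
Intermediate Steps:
-99*27 - 1*113 = -2673 - 113 = -2786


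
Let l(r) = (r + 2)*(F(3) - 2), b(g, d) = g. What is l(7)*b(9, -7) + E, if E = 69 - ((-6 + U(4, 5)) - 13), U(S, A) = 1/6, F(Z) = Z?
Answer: 1013/6 ≈ 168.83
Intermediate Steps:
U(S, A) = ⅙
l(r) = 2 + r (l(r) = (r + 2)*(3 - 2) = (2 + r)*1 = 2 + r)
E = 527/6 (E = 69 - ((-6 + ⅙) - 13) = 69 - (-35/6 - 13) = 69 - 1*(-113/6) = 69 + 113/6 = 527/6 ≈ 87.833)
l(7)*b(9, -7) + E = (2 + 7)*9 + 527/6 = 9*9 + 527/6 = 81 + 527/6 = 1013/6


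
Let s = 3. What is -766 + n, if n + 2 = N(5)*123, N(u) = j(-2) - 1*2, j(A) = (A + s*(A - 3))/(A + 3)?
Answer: -3105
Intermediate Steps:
j(A) = (-9 + 4*A)/(3 + A) (j(A) = (A + 3*(A - 3))/(A + 3) = (A + 3*(-3 + A))/(3 + A) = (A + (-9 + 3*A))/(3 + A) = (-9 + 4*A)/(3 + A))
N(u) = -19 (N(u) = (-9 + 4*(-2))/(3 - 2) - 1*2 = (-9 - 8)/1 - 2 = 1*(-17) - 2 = -17 - 2 = -19)
n = -2339 (n = -2 - 19*123 = -2 - 2337 = -2339)
-766 + n = -766 - 2339 = -3105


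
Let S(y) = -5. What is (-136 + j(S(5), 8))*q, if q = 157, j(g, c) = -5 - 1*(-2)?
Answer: -21823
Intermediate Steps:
j(g, c) = -3 (j(g, c) = -5 + 2 = -3)
(-136 + j(S(5), 8))*q = (-136 - 3)*157 = -139*157 = -21823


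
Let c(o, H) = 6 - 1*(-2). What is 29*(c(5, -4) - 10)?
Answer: -58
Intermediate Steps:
c(o, H) = 8 (c(o, H) = 6 + 2 = 8)
29*(c(5, -4) - 10) = 29*(8 - 10) = 29*(-2) = -58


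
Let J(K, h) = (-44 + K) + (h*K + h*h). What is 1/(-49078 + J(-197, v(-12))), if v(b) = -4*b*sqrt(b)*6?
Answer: I/(-1044647*I + 113472*sqrt(3)) ≈ -9.2454e-7 + 1.7394e-7*I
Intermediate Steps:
v(b) = -24*b**(3/2) (v(b) = -4*b**(3/2)*6 = -24*b**(3/2))
J(K, h) = -44 + K + h**2 + K*h (J(K, h) = (-44 + K) + (K*h + h**2) = (-44 + K) + (h**2 + K*h) = -44 + K + h**2 + K*h)
1/(-49078 + J(-197, v(-12))) = 1/(-49078 + (-44 - 197 + (-(-576)*I*sqrt(3))**2 - (-4728)*(-12)**(3/2))) = 1/(-49078 + (-44 - 197 + (-(-576)*I*sqrt(3))**2 - (-4728)*(-24*I*sqrt(3)))) = 1/(-49078 + (-44 - 197 + (576*I*sqrt(3))**2 - 113472*I*sqrt(3))) = 1/(-49078 + (-44 - 197 - 995328 - 113472*I*sqrt(3))) = 1/(-49078 + (-995569 - 113472*I*sqrt(3))) = 1/(-1044647 - 113472*I*sqrt(3))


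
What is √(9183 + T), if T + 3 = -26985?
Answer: I*√17805 ≈ 133.44*I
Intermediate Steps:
T = -26988 (T = -3 - 26985 = -26988)
√(9183 + T) = √(9183 - 26988) = √(-17805) = I*√17805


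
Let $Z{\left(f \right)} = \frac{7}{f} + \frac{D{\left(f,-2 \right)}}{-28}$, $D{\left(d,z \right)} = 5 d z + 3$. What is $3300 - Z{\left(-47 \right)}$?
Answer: $\frac{4365227}{1316} \approx 3317.0$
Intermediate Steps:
$D{\left(d,z \right)} = 3 + 5 d z$ ($D{\left(d,z \right)} = 5 d z + 3 = 3 + 5 d z$)
$Z{\left(f \right)} = - \frac{3}{28} + \frac{7}{f} + \frac{5 f}{14}$ ($Z{\left(f \right)} = \frac{7}{f} + \frac{3 + 5 f \left(-2\right)}{-28} = \frac{7}{f} + \left(3 - 10 f\right) \left(- \frac{1}{28}\right) = \frac{7}{f} + \left(- \frac{3}{28} + \frac{5 f}{14}\right) = - \frac{3}{28} + \frac{7}{f} + \frac{5 f}{14}$)
$3300 - Z{\left(-47 \right)} = 3300 - \frac{196 - 47 \left(-3 + 10 \left(-47\right)\right)}{28 \left(-47\right)} = 3300 - \frac{1}{28} \left(- \frac{1}{47}\right) \left(196 - 47 \left(-3 - 470\right)\right) = 3300 - \frac{1}{28} \left(- \frac{1}{47}\right) \left(196 - -22231\right) = 3300 - \frac{1}{28} \left(- \frac{1}{47}\right) \left(196 + 22231\right) = 3300 - \frac{1}{28} \left(- \frac{1}{47}\right) 22427 = 3300 - - \frac{22427}{1316} = 3300 + \frac{22427}{1316} = \frac{4365227}{1316}$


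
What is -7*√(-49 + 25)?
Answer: -14*I*√6 ≈ -34.293*I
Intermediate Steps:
-7*√(-49 + 25) = -14*I*√6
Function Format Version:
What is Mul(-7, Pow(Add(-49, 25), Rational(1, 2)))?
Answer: Mul(-14, I, Pow(6, Rational(1, 2))) ≈ Mul(-34.293, I)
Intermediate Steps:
Mul(-7, Pow(Add(-49, 25), Rational(1, 2))) = Mul(-7, Pow(-24, Rational(1, 2))) = Mul(-7, Mul(2, I, Pow(6, Rational(1, 2)))) = Mul(-14, I, Pow(6, Rational(1, 2)))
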